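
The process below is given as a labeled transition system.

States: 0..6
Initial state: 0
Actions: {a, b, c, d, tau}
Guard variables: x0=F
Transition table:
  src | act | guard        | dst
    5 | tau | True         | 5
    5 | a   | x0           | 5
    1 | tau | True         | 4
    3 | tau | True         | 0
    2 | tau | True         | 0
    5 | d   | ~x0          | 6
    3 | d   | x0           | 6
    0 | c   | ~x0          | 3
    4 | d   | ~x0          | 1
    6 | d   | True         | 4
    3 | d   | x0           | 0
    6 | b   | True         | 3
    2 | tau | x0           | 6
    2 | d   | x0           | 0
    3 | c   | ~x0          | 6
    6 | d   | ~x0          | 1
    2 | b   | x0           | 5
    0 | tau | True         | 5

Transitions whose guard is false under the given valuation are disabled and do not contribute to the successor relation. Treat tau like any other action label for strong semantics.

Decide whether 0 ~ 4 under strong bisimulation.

Refine partition for ~:
  P[0] = {{0,1,2,3,4,5,6}}
  P[1] = {{0,3},{1,2},{4},{5},{6}}
  P[2] = {{0},{1},{2},{3},{4},{5},{6}}
Fixed point at round 3; 7 class(es).
0∈{0}, 4∈{4}

Answer: NOT BISIMILAR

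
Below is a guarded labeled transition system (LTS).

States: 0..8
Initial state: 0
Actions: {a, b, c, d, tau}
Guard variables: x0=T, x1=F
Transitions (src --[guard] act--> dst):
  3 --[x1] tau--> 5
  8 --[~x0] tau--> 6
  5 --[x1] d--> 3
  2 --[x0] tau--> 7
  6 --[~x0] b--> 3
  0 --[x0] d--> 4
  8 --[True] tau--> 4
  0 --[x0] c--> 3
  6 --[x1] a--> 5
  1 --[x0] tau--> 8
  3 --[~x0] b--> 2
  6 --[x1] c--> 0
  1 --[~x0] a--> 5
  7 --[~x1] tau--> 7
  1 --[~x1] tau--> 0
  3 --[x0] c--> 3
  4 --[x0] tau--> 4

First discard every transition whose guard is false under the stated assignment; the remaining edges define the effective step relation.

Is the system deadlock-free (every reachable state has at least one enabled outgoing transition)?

Reachable = {0,3,4}
  0: c→3  d→4  [2 out]
  3: c→3  [1 out]
  4: tau→4  [1 out]

Answer: DEADLOCK-FREE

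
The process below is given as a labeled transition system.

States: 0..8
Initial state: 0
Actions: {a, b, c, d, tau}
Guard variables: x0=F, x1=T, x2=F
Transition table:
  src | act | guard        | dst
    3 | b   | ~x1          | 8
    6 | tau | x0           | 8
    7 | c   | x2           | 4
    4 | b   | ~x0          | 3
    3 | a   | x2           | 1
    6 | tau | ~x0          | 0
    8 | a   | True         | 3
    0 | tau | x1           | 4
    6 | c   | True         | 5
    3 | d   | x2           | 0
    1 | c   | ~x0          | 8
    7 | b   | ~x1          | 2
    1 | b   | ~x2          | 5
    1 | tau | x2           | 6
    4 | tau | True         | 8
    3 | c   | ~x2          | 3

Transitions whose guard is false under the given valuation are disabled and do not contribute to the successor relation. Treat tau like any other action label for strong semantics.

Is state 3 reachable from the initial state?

After dropping false guards: 9 live edges.
L0 = {0}
L1 = {4}  total {0,4}
L2 = {3,8}  total {0,3,4,8}
R = {0,3,4,8}
Path to 3: tau·b

Answer: REACHABLE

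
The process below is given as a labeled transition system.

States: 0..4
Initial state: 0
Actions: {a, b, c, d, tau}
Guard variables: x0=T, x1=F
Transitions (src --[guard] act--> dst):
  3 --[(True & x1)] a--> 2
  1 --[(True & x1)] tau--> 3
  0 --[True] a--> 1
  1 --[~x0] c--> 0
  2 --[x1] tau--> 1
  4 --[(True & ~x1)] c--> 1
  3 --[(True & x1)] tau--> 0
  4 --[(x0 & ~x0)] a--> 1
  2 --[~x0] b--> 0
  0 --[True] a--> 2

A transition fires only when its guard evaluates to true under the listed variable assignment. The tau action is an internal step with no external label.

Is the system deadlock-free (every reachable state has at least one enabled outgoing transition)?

Answer: DEADLOCK at state 1

Trace:
Reachable = {0,1,2}
  0: a→1  a→2  [2 out]
  1: ∅  [deadlock]
  2: ∅  [deadlock]
trace reaching 1: a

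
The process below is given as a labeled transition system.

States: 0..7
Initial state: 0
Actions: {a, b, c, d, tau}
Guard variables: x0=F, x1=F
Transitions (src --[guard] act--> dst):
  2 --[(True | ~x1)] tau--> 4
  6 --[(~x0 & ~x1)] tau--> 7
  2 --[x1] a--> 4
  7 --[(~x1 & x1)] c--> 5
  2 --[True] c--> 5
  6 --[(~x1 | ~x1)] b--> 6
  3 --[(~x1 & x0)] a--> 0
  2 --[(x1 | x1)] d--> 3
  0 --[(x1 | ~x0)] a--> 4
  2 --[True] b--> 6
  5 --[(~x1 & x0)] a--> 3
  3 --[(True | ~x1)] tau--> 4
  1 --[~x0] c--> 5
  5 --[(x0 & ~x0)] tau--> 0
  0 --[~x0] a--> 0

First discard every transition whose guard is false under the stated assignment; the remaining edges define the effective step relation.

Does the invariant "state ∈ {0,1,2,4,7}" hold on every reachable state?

Allowed set {0,1,2,4,7}
Reachable = {0,4}
  0: safe
  4: safe

Answer: INVARIANT HOLDS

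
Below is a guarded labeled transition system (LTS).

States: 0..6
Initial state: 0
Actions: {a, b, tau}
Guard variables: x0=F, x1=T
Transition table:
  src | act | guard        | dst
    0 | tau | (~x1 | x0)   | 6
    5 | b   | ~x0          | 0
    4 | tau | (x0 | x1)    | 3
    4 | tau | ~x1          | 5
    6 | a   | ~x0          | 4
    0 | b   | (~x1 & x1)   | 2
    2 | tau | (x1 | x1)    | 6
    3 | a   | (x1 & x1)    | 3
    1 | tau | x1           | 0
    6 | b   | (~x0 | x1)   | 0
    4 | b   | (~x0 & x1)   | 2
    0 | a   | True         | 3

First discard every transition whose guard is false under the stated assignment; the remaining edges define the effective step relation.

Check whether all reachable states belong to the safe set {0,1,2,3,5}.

Inv-set: {0,1,2,3,5}
R = {0,3}
  0: safe
  3: safe

Answer: INVARIANT HOLDS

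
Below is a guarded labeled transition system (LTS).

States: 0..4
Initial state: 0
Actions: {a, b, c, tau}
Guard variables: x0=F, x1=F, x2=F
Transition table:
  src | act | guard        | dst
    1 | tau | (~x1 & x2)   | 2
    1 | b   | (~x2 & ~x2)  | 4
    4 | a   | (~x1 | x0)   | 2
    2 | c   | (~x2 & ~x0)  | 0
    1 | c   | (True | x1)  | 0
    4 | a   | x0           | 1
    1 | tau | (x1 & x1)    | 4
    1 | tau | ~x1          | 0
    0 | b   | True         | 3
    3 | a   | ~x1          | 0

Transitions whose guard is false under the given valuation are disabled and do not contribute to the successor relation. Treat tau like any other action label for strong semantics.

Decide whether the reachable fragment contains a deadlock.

Reach set: {0,3}
  0: b→3  [deg 1]
  3: a→0  [deg 1]

Answer: DEADLOCK-FREE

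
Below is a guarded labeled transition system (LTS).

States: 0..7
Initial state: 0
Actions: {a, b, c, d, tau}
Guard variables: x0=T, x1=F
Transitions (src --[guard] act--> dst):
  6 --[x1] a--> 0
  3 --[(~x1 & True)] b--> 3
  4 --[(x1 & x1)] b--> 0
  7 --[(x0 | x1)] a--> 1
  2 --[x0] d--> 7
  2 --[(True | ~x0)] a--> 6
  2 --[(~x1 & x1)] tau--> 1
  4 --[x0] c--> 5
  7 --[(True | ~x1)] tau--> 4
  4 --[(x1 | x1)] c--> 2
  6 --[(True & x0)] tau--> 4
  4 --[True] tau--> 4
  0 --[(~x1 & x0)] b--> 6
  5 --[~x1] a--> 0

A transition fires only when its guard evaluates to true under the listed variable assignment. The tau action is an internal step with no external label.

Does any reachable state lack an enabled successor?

Reach set: {0,4,5,6}
  0: b→6  [1 exit(s)]
  4: c→5  tau→4  [2 exit(s)]
  5: a→0  [1 exit(s)]
  6: tau→4  [1 exit(s)]

Answer: DEADLOCK-FREE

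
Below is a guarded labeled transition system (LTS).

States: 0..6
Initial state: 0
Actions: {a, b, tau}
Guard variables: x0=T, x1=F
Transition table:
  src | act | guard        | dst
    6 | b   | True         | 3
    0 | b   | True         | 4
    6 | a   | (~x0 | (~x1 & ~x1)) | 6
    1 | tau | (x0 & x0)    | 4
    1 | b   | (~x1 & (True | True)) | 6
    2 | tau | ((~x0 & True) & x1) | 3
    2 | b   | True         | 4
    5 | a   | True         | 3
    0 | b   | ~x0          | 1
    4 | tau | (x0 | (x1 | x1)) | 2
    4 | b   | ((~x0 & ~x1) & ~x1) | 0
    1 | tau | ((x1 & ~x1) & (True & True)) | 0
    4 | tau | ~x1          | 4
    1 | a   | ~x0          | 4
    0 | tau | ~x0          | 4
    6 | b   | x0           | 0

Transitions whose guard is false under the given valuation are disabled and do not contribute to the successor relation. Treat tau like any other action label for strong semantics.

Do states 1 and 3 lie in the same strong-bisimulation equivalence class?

Answer: NOT BISIMILAR

Analysis:
Compute ~ classes (split until stable):
  P[0] = {{0,1,2,3,4,5,6}}
  P[1] = {{0,2},{1},{3},{4},{5},{6}}
Fixed point at round 2; 6 class(es).
class of 1: {1}; class of 3: {3}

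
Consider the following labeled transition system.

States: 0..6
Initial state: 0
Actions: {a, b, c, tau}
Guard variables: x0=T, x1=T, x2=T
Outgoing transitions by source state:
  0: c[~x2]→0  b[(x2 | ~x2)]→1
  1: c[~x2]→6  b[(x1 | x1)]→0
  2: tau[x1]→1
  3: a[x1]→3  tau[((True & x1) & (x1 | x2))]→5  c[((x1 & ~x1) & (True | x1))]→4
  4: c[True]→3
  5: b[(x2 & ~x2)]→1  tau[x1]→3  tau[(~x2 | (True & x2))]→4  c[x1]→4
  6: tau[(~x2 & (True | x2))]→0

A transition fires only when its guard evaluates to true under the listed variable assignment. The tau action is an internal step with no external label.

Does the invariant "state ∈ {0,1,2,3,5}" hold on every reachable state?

Inv-set: {0,1,2,3,5}
R = {0,1}
  0: ok
  1: ok

Answer: INVARIANT HOLDS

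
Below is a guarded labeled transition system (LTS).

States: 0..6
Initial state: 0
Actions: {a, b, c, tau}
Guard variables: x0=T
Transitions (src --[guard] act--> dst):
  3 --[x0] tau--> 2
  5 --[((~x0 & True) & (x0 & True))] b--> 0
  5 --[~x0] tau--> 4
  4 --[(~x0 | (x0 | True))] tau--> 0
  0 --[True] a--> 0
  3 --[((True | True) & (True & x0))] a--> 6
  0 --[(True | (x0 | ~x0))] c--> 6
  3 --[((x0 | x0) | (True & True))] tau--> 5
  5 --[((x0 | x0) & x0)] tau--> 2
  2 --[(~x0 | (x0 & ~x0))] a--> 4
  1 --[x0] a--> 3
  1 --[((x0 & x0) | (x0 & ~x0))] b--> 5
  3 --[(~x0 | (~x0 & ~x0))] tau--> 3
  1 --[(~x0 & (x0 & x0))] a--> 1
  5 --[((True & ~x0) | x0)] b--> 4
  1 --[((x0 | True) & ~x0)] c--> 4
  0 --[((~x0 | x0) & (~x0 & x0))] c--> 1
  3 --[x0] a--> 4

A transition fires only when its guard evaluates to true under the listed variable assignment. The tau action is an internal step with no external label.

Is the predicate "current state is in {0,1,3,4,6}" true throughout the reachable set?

Safe = {0,1,3,4,6}
Reach set: {0,6}
  0: ✓
  6: ✓

Answer: INVARIANT HOLDS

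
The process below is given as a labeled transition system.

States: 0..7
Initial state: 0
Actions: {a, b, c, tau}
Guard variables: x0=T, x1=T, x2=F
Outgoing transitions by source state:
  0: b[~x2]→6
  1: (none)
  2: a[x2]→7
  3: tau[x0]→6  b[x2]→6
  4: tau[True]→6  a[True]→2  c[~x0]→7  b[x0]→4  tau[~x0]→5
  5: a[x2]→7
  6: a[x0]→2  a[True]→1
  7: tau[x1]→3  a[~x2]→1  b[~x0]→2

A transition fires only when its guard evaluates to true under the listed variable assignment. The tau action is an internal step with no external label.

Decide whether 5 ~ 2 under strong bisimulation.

Refine partition for ~:
  π0 = {{0,1,2,3,4,5,6,7}}
  π1 = {{0},{1,2,5},{3},{4},{6},{7}}
stable after 2 split(s): 6 block(s)
5∈{1,2,5}, 2∈{1,2,5}

Answer: BISIMILAR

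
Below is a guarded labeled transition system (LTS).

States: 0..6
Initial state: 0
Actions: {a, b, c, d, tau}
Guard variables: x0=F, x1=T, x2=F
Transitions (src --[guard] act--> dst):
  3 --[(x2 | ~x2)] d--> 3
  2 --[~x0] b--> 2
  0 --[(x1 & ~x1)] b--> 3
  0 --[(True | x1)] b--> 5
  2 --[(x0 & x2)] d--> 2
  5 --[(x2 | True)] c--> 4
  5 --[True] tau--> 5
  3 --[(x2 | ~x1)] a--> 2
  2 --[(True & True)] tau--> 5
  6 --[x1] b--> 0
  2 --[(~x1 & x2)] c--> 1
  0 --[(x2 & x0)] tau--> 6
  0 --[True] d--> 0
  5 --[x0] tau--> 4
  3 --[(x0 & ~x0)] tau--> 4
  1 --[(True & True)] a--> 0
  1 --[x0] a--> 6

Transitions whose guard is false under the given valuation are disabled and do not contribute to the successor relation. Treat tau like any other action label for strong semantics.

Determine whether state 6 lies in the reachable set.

9 transition(s) survive guard evaluation.
depth 0: {0}
depth 1: {5}  now seen {0,5}
depth 2: {4}  now seen {0,4,5}
Reach set: {0,4,5}

Answer: UNREACHABLE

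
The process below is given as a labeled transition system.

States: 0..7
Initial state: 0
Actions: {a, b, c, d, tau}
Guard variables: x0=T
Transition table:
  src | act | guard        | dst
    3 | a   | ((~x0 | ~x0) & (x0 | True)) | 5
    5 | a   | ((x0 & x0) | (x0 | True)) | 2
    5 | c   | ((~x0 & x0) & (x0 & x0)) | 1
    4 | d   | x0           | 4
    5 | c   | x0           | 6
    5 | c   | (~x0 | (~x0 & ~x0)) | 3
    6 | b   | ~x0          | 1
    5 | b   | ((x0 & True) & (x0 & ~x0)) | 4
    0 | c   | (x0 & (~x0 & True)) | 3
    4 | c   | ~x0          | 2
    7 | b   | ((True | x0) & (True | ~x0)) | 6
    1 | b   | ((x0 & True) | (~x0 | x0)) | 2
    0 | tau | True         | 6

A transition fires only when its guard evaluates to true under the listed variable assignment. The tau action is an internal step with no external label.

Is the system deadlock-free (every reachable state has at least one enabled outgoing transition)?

Answer: DEADLOCK at state 6

Analysis:
Reachable = {0,6}
  0: tau→6  [deg 1]
  6: ∅  [no exit]
Path to 6: tau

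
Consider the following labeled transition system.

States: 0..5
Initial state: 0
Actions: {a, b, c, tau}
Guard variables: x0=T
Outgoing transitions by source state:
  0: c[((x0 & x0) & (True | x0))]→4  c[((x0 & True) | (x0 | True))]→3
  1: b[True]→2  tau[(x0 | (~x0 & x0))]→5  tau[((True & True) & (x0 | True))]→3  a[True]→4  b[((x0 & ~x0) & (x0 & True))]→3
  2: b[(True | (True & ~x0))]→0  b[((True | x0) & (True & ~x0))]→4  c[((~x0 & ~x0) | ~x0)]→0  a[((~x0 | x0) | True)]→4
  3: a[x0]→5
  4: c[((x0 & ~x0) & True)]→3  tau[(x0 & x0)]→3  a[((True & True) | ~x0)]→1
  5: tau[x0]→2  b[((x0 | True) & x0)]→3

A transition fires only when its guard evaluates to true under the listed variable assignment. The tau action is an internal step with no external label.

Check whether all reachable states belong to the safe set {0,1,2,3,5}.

Safe = {0,1,2,3,5}
Reach set: {0,1,2,3,4,5}
  0: ok
  1: ok
  2: ok
  3: ok
  4: outside
  5: ok
counterexample path to 4: c

Answer: INVARIANT VIOLATED at state 4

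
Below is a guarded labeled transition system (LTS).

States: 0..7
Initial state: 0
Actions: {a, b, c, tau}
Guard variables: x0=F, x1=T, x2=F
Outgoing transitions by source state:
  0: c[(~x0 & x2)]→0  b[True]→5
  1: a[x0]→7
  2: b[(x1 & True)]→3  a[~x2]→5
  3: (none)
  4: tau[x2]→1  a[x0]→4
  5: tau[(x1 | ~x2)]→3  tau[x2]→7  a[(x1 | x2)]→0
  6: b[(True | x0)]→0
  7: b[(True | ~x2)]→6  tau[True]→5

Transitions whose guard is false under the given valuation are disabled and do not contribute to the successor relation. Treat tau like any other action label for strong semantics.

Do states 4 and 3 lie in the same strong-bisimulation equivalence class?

Answer: BISIMILAR

Working:
Refine partition for ~:
  P[0] = {{0,1,2,3,4,5,6,7}}
  P[1] = {{0,6},{1,3,4},{2},{5},{7}}
  P[2] = {{0},{1,3,4},{2},{5},{6},{7}}
Fixed point at round 3; 6 class(es).
4∈{1,3,4}, 3∈{1,3,4}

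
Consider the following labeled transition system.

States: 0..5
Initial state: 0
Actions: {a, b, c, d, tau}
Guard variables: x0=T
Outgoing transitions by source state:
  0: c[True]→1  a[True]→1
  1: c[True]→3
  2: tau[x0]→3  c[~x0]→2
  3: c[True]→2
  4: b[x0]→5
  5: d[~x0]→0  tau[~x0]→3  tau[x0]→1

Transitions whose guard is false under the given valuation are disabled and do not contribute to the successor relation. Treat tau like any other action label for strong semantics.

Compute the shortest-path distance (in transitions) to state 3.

Layered search for 3:
  Layer 0: {0}
  Layer 1: {1}
  Layer 2: {3}
depth(3)=2, e.g. a·c

Answer: 2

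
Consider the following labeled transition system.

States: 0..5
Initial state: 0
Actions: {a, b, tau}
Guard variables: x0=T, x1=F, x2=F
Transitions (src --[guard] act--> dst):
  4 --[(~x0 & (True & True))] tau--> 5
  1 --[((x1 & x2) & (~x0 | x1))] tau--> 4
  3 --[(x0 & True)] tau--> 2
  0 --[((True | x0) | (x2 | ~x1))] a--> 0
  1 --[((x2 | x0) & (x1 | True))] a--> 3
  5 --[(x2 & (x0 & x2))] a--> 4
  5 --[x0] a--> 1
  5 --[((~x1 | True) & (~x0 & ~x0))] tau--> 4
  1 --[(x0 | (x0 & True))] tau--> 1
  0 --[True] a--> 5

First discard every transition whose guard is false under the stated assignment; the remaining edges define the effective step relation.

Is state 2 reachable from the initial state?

Answer: REACHABLE

Analysis:
After dropping false guards: 6 live edges.
depth 0: {0}
depth 1: {5}  total {0,5}
depth 2: {1}  total {0,1,5}
depth 3: {3}  total {0,1,3,5}
depth 4: {2}  total {0,1,2,3,5}
R = {0,1,2,3,5}
trace reaching 2: a·a·a·tau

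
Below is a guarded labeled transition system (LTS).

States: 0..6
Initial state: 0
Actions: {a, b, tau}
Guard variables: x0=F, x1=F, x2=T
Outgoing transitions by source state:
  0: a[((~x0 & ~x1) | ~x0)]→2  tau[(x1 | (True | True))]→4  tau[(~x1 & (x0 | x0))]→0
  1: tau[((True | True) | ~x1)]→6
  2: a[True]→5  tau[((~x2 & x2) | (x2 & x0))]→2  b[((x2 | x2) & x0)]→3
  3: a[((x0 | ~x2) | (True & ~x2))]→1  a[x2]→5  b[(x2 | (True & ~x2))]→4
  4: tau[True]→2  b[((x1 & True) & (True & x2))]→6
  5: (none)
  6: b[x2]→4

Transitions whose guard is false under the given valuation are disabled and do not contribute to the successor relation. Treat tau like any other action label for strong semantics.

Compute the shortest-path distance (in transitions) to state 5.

Breadth-first toward 5:
  depth 0: {0}
  depth 1: {2,4}
  depth 2: {5}
depth(5)=2, e.g. a·a

Answer: 2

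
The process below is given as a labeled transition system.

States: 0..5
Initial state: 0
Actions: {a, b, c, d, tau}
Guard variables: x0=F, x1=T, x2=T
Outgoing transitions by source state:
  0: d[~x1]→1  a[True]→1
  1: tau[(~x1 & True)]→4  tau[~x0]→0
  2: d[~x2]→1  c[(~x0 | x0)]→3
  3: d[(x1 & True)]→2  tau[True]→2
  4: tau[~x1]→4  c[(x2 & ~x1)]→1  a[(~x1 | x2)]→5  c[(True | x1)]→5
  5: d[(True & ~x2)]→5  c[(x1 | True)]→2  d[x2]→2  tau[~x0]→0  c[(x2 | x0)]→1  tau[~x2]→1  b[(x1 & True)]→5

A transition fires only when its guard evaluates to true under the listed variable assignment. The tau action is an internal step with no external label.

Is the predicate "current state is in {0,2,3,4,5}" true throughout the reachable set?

Answer: INVARIANT VIOLATED at state 1

Analysis:
Safe = {0,2,3,4,5}
Reach set: {0,1}
  0: safe
  1: ✗ unsafe
counterexample path to 1: a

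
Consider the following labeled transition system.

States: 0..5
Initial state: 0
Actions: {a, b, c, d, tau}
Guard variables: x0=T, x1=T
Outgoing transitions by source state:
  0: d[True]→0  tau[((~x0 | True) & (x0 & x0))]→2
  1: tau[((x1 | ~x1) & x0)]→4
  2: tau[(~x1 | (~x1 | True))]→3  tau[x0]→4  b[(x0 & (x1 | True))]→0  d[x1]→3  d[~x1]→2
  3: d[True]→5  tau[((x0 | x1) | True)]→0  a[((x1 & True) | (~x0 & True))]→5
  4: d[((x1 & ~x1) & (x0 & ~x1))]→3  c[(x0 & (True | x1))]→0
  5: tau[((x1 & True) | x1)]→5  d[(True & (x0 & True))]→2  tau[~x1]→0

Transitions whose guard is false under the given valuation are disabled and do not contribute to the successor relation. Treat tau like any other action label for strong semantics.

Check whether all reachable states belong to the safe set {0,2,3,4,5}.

Answer: INVARIANT HOLDS

Analysis:
Allowed set {0,2,3,4,5}
Reach set: {0,2,3,4,5}
  0: ok
  2: ok
  3: ok
  4: ok
  5: ok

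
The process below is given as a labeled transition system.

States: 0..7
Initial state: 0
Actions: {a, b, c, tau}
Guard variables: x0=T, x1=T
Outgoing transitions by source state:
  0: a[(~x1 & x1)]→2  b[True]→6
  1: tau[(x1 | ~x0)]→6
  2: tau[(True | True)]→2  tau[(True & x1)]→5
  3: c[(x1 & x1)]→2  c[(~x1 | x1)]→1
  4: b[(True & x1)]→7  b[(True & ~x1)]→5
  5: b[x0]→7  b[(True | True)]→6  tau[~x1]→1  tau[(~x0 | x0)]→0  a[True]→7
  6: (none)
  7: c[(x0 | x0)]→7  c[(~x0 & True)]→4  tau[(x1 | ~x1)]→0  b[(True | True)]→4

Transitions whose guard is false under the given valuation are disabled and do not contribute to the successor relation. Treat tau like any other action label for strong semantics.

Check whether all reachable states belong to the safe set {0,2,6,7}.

Inv-set: {0,2,6,7}
R = {0,6}
  0: ✓
  6: ✓

Answer: INVARIANT HOLDS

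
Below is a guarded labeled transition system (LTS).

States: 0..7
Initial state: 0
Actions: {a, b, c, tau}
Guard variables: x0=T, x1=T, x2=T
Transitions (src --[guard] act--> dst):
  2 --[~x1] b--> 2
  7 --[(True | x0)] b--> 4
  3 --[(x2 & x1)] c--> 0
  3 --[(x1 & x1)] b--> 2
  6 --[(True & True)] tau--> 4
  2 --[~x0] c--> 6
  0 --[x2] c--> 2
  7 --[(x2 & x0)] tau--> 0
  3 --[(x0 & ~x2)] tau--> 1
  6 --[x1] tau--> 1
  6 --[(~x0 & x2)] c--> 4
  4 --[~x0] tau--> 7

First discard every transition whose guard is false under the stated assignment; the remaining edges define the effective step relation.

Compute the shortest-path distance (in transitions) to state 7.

Layered search for 7:
  depth 0: {0}
  depth 1: {2}
7 never appears.

Answer: UNREACHABLE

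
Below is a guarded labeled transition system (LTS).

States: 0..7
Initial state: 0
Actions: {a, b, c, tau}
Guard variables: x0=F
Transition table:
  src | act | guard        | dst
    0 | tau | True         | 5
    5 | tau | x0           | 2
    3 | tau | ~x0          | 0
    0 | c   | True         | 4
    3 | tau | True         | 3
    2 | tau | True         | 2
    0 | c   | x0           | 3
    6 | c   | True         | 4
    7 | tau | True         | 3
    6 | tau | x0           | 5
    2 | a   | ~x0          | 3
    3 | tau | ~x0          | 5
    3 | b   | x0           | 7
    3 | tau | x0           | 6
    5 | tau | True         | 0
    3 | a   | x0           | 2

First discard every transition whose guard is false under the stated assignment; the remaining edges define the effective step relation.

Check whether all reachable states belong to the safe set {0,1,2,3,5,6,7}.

Answer: INVARIANT VIOLATED at state 4

Trace:
Allowed set {0,1,2,3,5,6,7}
Reach set: {0,4,5}
  0: safe
  4: VIOLATES
  5: safe
reach 4 via c — violates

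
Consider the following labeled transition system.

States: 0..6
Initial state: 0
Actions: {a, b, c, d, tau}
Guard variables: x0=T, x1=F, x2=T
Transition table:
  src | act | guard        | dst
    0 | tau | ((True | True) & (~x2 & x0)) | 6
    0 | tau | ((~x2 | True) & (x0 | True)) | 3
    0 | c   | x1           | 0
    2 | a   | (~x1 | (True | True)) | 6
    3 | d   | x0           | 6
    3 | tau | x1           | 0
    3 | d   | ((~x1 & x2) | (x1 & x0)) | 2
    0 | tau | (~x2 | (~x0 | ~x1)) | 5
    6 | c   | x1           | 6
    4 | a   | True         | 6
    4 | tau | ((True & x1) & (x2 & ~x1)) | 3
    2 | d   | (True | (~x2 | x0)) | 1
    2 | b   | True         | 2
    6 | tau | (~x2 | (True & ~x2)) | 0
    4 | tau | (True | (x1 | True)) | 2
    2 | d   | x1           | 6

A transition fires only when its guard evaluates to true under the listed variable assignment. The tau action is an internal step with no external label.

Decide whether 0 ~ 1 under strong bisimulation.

Answer: NOT BISIMILAR

Working:
Compute ~ classes (split until stable):
  π0 = {{0,1,2,3,4,5,6}}
  π1 = {{0},{1,5,6},{2},{3},{4}}
Fixed point at round 2; 5 class(es).
class of 0: {0}; class of 1: {1,5,6}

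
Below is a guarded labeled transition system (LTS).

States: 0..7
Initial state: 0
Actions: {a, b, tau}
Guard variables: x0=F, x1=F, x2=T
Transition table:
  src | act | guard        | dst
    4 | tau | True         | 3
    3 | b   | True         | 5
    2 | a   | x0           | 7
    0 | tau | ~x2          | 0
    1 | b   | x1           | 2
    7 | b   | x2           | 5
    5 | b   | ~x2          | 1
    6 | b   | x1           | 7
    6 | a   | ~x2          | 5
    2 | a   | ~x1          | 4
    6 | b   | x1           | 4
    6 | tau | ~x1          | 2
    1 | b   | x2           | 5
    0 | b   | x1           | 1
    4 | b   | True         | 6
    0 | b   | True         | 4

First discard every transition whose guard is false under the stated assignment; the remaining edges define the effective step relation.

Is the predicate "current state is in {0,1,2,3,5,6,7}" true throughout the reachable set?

Safe = {0,1,2,3,5,6,7}
R = {0,2,3,4,5,6}
  0: ✓
  2: ✓
  3: ✓
  4: VIOLATES
  5: ✓
  6: ✓
reach 4 via b — violates

Answer: INVARIANT VIOLATED at state 4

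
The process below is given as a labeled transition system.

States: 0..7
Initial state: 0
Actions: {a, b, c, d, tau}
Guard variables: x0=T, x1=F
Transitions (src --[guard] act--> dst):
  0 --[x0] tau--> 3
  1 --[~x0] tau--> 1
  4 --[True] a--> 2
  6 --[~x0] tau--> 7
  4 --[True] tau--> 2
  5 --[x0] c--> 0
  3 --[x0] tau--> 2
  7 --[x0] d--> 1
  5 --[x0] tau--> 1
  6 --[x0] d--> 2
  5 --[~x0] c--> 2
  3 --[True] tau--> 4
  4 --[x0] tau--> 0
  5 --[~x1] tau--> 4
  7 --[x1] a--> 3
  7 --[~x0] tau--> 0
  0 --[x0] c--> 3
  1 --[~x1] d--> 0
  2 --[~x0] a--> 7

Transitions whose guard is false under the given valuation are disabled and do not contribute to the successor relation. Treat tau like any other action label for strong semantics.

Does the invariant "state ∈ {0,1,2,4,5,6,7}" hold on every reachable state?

Allowed set {0,1,2,4,5,6,7}
Reach set: {0,2,3,4}
  0: safe
  2: safe
  3: outside
  4: safe
reach 3 via tau — violates

Answer: INVARIANT VIOLATED at state 3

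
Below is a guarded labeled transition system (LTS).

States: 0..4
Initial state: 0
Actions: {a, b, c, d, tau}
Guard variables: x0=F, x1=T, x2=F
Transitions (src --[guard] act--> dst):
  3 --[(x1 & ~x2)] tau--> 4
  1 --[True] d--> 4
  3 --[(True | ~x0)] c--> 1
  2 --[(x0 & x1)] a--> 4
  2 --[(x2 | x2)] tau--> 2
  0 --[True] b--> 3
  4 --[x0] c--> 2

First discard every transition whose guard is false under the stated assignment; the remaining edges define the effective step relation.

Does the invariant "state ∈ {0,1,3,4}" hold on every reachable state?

Allowed set {0,1,3,4}
Reach set: {0,1,3,4}
  0: ok
  1: ok
  3: ok
  4: ok

Answer: INVARIANT HOLDS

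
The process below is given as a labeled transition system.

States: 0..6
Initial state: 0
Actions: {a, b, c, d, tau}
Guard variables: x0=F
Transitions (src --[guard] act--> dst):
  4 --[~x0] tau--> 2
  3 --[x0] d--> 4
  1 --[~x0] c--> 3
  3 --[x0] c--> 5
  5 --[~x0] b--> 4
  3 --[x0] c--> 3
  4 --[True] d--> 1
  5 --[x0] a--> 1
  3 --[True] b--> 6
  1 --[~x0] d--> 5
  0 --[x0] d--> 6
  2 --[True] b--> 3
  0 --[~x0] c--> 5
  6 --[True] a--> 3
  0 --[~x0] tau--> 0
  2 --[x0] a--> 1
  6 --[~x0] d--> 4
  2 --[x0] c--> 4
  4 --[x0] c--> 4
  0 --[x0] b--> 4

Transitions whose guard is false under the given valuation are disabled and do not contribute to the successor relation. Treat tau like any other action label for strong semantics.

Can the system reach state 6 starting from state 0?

Answer: REACHABLE

Working:
11 transition(s) survive guard evaluation.
depth 0: {0}
depth 1: {5}  now seen {0,5}
depth 2: {4}  now seen {0,4,5}
depth 3: {1,2}  now seen {0,1,2,4,5}
depth 4: {3}  now seen {0,1,2,3,4,5}
depth 5: {6}  now seen {0,1,2,3,4,5,6}
R = {0,1,2,3,4,5,6}
trace reaching 6: c·b·tau·b·b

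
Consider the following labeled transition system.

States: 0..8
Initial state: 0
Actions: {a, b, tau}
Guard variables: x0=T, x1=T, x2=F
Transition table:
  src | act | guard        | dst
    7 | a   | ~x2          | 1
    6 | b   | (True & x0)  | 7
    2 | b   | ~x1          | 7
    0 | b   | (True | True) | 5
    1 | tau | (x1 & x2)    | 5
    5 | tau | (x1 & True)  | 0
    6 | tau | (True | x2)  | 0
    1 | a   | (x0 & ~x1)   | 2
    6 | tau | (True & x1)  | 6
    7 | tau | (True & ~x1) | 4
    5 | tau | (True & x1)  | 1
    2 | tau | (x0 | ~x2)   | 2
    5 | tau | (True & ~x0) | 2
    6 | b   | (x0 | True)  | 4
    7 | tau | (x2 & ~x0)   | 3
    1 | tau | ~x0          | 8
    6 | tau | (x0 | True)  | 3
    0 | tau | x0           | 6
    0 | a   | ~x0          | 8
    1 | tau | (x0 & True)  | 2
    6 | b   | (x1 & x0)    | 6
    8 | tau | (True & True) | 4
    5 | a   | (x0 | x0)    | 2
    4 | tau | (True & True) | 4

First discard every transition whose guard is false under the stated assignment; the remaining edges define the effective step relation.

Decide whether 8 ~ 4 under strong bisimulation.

Refine partition for ~:
  π0 = {{0,1,2,3,4,5,6,7,8}}
  π1 = {{0,6},{1,2,4,8},{3},{5},{7}}
  π2 = {{0},{1,2,4,8},{3},{5},{6},{7}}
Fixed point at round 3; 6 class(es).
class of 8: {1,2,4,8}; class of 4: {1,2,4,8}

Answer: BISIMILAR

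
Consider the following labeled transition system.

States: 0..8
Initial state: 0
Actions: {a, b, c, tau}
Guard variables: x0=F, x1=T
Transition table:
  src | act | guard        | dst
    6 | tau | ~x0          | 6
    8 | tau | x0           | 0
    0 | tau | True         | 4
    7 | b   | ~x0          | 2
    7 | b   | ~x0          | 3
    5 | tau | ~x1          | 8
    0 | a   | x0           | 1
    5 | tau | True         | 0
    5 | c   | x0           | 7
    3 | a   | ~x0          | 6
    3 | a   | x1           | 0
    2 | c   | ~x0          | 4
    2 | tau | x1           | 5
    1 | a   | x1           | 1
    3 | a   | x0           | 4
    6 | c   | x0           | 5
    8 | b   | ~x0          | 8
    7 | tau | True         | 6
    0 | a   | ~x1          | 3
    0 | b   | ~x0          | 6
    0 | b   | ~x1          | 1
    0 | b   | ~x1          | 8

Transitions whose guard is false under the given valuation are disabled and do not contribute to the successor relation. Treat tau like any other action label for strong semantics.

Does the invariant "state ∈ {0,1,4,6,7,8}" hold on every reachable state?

Answer: INVARIANT HOLDS

Analysis:
Inv-set: {0,1,4,6,7,8}
Reachable = {0,4,6}
  0: safe
  4: safe
  6: safe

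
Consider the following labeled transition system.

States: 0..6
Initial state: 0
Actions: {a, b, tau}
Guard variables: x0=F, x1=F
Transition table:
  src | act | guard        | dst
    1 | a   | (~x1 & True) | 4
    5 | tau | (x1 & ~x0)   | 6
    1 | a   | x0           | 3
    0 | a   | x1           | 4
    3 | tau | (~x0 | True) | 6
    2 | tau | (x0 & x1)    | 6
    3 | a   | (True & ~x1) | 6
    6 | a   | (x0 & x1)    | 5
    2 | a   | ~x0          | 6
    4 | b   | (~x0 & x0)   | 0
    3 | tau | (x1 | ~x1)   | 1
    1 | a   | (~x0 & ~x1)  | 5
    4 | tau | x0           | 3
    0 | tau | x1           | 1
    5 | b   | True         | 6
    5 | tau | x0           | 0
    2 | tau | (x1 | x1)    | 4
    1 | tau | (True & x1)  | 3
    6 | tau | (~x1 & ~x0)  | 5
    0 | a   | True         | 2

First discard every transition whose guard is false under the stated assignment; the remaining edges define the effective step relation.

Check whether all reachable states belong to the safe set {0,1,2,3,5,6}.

Safe = {0,1,2,3,5,6}
R = {0,2,5,6}
  0: safe
  2: safe
  5: safe
  6: safe

Answer: INVARIANT HOLDS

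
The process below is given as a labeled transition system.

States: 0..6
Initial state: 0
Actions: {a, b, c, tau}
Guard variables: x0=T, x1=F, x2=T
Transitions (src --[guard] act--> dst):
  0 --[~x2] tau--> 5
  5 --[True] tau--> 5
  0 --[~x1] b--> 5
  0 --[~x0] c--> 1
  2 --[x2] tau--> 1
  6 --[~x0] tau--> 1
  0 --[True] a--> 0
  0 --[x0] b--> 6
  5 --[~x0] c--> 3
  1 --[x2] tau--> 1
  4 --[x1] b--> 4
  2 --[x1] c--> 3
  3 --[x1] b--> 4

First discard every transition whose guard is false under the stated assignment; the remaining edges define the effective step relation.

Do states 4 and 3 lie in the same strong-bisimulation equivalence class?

Compute ~ classes (split until stable):
  P[0] = {{0,1,2,3,4,5,6}}
  P[1] = {{0},{1,2,5},{3,4,6}}
3 equivalence class(es) (converged in 2)
4∈{3,4,6}, 3∈{3,4,6}

Answer: BISIMILAR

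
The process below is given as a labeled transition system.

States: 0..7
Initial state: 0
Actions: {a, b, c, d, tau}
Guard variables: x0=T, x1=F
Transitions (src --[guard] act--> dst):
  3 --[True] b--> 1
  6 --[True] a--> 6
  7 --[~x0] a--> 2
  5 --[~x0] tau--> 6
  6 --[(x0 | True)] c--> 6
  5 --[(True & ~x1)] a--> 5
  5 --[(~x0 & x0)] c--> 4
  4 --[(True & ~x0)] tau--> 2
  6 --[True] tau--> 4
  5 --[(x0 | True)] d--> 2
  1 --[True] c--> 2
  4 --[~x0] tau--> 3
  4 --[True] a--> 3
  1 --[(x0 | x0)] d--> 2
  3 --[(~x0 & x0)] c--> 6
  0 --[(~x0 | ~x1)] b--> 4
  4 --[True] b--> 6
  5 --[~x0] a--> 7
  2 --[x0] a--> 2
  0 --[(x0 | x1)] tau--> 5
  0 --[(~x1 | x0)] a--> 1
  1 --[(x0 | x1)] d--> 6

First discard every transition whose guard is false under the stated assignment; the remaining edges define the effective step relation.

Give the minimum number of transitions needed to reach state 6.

Answer: 2

Trace:
Layered search for 6:
  L0 = {0}
  L1 = {1,4,5}
  L2 = {2,3,6}
6 enters at depth 2; path a·d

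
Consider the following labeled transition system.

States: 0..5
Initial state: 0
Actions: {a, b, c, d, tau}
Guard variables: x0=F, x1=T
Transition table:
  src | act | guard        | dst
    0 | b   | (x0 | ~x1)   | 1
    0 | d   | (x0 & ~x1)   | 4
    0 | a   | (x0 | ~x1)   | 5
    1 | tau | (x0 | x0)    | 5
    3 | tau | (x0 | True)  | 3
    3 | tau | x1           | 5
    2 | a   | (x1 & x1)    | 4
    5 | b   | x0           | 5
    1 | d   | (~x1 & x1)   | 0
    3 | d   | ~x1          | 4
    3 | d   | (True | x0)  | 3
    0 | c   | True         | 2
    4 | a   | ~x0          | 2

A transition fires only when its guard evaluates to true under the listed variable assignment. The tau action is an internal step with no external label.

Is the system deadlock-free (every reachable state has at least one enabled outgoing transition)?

Answer: DEADLOCK-FREE

Analysis:
R = {0,2,4}
  0: c→2  [1 out]
  2: a→4  [1 out]
  4: a→2  [1 out]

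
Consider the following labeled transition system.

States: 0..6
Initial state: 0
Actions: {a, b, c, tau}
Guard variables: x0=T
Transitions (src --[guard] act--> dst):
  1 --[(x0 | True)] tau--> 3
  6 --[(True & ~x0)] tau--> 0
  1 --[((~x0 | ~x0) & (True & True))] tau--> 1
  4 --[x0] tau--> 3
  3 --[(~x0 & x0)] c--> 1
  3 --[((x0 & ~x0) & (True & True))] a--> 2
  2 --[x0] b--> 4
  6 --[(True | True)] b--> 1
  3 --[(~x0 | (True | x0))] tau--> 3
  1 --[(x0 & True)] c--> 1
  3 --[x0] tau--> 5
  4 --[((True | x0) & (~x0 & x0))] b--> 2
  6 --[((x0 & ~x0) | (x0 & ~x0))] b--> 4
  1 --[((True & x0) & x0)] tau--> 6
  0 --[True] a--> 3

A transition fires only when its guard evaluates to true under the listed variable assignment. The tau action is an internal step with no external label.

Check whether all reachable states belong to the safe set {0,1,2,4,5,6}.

Safe = {0,1,2,4,5,6}
R = {0,3,5}
  0: safe
  3: VIOLATES
  5: safe
witness against invariant: a → 3

Answer: INVARIANT VIOLATED at state 3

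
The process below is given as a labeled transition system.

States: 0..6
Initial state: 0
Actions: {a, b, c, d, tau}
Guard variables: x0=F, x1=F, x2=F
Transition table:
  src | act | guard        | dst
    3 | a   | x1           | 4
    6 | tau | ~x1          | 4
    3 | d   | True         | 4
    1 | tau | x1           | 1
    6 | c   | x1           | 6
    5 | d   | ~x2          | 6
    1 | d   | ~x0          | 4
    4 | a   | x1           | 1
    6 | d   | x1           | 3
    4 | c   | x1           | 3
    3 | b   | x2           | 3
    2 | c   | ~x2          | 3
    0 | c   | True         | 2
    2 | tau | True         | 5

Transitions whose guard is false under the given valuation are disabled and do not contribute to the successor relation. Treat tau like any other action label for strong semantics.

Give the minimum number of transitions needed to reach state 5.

Answer: 2

Analysis:
BFS to 5:
  L0 = {0}
  L1 = {2}
  L2 = {3,5}
first hit 5 at d=2 via c·tau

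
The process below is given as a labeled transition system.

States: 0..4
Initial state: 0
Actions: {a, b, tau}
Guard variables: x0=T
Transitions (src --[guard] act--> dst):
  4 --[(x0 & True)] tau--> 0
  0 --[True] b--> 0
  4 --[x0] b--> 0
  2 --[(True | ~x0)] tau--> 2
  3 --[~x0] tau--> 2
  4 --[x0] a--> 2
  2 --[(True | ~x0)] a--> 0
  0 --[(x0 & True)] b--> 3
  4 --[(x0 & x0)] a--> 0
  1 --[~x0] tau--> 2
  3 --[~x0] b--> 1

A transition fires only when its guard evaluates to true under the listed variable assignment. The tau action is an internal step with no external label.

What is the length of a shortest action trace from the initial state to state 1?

Answer: UNREACHABLE

Trace:
BFS to 1:
  depth 0: {0}
  depth 1: {3}
1 never appears.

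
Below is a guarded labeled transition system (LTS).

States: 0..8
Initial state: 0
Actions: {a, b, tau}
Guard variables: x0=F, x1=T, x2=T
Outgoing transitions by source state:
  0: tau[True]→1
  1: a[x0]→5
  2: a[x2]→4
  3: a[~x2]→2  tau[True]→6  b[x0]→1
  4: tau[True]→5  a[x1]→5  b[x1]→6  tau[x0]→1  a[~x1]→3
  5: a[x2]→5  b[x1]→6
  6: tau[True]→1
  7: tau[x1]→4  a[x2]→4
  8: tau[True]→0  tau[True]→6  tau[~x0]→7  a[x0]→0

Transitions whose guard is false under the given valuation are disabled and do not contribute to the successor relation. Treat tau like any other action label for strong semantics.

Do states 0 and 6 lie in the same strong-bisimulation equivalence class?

Answer: BISIMILAR

Analysis:
Refine partition for ~:
  P[0] = {{0,1,2,3,4,5,6,7,8}}
  P[1] = {{0,3,6,8},{1},{2},{4},{5},{7}}
  P[2] = {{0,6},{1},{2},{3},{4},{5},{7},{8}}
stable after 3 split(s): 8 block(s)
[0]={0,6}  [6]={0,6}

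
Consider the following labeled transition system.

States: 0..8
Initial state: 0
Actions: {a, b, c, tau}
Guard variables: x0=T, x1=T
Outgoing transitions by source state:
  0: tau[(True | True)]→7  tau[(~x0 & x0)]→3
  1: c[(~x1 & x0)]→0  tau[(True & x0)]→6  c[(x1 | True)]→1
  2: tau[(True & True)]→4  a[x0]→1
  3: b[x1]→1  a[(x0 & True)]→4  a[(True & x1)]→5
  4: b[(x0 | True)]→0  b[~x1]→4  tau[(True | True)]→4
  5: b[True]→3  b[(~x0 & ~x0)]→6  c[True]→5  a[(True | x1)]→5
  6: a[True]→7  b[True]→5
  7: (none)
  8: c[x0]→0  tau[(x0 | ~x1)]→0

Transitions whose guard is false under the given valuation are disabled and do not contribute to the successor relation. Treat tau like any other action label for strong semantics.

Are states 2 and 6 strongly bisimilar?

Refine partition for ~:
  π0 = {{0,1,2,3,4,5,6,7,8}}
  π1 = {{0},{1,8},{2},{3,6},{4},{5},{7}}
  π2 = {{0},{1},{2},{3},{4},{5},{6},{7},{8}}
Fixed point at round 3; 9 class(es).
2∈{2}, 6∈{6}

Answer: NOT BISIMILAR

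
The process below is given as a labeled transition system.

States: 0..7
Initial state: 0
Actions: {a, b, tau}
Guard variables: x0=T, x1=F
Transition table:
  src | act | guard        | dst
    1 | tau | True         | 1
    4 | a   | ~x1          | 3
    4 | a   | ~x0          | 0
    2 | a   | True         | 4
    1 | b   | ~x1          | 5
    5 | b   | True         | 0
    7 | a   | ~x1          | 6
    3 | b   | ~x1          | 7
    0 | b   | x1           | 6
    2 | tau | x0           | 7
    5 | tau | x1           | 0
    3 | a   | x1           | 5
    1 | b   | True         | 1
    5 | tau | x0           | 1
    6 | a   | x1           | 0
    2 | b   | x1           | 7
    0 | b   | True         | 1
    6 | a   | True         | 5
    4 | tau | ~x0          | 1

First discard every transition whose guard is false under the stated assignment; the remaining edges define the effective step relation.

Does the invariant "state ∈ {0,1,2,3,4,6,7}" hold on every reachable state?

Answer: INVARIANT VIOLATED at state 5

Analysis:
Allowed set {0,1,2,3,4,6,7}
Reach set: {0,1,5}
  0: safe
  1: safe
  5: VIOLATES
witness against invariant: b·b → 5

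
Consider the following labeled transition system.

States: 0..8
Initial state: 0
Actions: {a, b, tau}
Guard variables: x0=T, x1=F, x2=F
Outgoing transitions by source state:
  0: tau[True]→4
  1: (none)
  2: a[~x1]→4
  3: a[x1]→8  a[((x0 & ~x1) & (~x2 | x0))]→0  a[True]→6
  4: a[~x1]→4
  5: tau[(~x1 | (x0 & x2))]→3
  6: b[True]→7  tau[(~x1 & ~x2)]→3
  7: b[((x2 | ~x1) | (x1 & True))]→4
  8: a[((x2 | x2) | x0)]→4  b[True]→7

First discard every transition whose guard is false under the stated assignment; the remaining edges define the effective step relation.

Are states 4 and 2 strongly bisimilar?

Compute ~ classes (split until stable):
  round 0: {{0,1,2,3,4,5,6,7,8}}
  round 1: {{0,5},{1},{2,3,4},{6},{7},{8}}
  round 2: {{0,5},{1},{2,4},{3},{6},{7},{8}}
  round 3: {{0},{1},{2,4},{3},{5},{6},{7},{8}}
Fixed point at round 4; 8 class(es).
class of 4: {2,4}; class of 2: {2,4}

Answer: BISIMILAR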